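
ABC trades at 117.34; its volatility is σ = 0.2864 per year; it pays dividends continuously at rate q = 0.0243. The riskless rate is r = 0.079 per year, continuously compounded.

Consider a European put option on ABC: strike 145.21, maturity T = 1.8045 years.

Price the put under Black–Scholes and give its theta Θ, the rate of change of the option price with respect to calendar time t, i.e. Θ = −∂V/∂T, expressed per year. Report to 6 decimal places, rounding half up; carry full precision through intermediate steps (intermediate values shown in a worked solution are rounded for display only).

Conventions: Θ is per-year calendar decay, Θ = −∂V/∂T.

σ√T = 0.2864·√1.8045 = 0.384726
d₁ = (ln(S/K) + (r−q+σ²/2)T) / (σ√T) = (ln(117.34/145.21) + (0.079−0.0243+0.2864²/2)·1.8045) / 0.384726 = (-0.213105 + 0.172713) / 0.384726 = -0.104989
d₂ = d₁ − σ√T = -0.104989 − 0.384726 = -0.489715
e^{−rT} = 0.867139
e^{−qT} = 0.957098
N(−d₁) = 0.541808,  N(−d₂) = 0.687832
Put price V = K·e^{−rT}·N(−d₂) − S·e^{−qT}·N(−d₁) = 86.609995 − 60.848214 = 25.761780
φ(d₁) = (1/√(2π))·e^{−d₁²/2} = 0.396750
Θ = −S·e^{−qT}·φ(d₁)·σ/(2√T) − q·S·e^{−qT}·N(−d₁) + r·K·e^{−rT}·N(−d₂) = −4.749891 − 1.478612 + 6.842190 = 0.613687

price = 25.761780
Θ = 0.613687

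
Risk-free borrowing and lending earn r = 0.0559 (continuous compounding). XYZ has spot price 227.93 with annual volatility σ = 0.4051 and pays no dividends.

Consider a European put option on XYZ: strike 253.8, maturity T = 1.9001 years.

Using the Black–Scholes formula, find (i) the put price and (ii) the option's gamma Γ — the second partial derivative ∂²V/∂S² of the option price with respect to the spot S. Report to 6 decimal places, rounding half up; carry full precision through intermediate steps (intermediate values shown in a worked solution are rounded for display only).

σ√T = 0.4051·√1.9001 = 0.558407
d₁ = (ln(S/K) + (r+σ²/2)T) / (σ√T) = (ln(227.93/253.8) + (0.0559+0.4051²/2)·1.9001) / 0.558407 = (-0.107508 + 0.262125) / 0.558407 = 0.276889
d₂ = d₁ − σ√T = 0.276889 − 0.558407 = -0.281518
e^{−rT} = 0.899231
N(−d₁) = 0.390933,  N(−d₂) = 0.610843
Put price V = K·e^{−rT}·N(−d₂) − S·N(−d₁) = 139.409575 − 89.105300 = 50.304275
φ(d₁) = (1/√(2π))·e^{−d₁²/2} = 0.383939
Γ = φ(d₁) / (S·σ·√T) = 0.003017

price = 50.304275
Γ = 0.003017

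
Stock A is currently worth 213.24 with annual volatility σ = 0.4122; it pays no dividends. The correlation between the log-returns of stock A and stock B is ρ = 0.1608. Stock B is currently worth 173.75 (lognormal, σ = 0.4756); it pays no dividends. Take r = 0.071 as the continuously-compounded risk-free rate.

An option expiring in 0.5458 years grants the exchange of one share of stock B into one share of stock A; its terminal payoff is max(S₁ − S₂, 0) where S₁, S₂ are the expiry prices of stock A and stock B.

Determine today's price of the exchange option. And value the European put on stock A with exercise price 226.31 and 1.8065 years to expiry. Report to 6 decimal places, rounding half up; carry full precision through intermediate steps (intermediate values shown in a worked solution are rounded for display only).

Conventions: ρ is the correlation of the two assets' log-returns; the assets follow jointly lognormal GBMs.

σ_eff = √(σ₁² + σ₂² − 2ρσ₁σ₂) = √(0.4122² + 0.4756² − 2·0.1608·0.4122·0.4756) = 0.577111
d₁ = (ln(S₁/S₂) + (q₂ − q₁ + σ_eff²/2)T) / (σ_eff√T) = (ln(213.24/173.75) + (0.0 − 0.0 + 0.166528)·0.5458) / 0.426360 = 0.693527
d₂ = d₁ − σ_eff√T = 0.693527 − 0.426360 = 0.267168
N(d₁) = 0.756011,  N(d₂) = 0.605330
V = S₁·e^{−q₁T}·N(d₁) − S₂·e^{−q₂T}·N(d₂) = 161.211717 − 105.176090 = 56.035627
[vanilla: stock A put K=226.31]
σ√T = 0.4122·√1.8065 = 0.554022
d₁ = (ln(S/K) + (r+σ²/2)T) / (σ√T) = (ln(213.24/226.31) + (0.071+0.4122²/2)·1.8065) / 0.554022 = (-0.059487 + 0.281732) / 0.554022 = 0.401147
d₂ = d₁ − σ√T = 0.401147 − 0.554022 = -0.152875
e^{−rT} = 0.879623
N(−d₁) = 0.344156,  N(−d₂) = 0.560752
price = K·e^{−rT}·N(−d₂) − S·N(−d₁) = 111.627445 − 73.387819 = 38.239626

exchange price = 56.035627
price(stock A put K=226.31) = 38.239626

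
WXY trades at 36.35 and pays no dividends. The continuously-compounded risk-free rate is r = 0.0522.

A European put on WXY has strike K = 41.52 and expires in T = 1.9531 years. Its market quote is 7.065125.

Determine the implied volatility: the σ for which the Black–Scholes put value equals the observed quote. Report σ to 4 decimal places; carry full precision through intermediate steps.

sigma = 0.3172

At σ = 0.3172 the Black–Scholes value reproduces the quote:
σ√T = 0.3172·√1.9531 = 0.443298
d₁ = (ln(S/K) + (r+σ²/2)T) / (σ√T) = (ln(36.35/41.52) + (0.0522+0.3172²/2)·1.9531) / 0.443298 = (-0.132981 + 0.200208) / 0.443298 = 0.151652
d₂ = d₁ − σ√T = 0.151652 − 0.443298 = -0.291645
e^{−rT} = 0.903073
N(−d₁) = 0.439731,  N(−d₂) = 0.614721
V = K·e^{−rT}·N(−d₂) − S·N(−d₁) = 23.049330 − 15.984204 = 7.065125 (matching the quote); vega is positive throughout, so no other σ reproduces this price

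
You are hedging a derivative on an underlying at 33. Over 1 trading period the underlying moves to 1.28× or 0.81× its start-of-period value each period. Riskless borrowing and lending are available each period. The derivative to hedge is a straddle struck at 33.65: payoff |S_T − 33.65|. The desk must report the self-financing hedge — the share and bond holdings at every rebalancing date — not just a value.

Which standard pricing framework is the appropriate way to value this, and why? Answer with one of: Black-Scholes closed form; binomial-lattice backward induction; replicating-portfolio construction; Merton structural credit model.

Key observation: the mandate to exhibit the hedge at every date and state singles out the replicating-portfolio construction on the 1-period tree with factors 1.28 and 0.81 from 33.

framework: replicating-portfolio construction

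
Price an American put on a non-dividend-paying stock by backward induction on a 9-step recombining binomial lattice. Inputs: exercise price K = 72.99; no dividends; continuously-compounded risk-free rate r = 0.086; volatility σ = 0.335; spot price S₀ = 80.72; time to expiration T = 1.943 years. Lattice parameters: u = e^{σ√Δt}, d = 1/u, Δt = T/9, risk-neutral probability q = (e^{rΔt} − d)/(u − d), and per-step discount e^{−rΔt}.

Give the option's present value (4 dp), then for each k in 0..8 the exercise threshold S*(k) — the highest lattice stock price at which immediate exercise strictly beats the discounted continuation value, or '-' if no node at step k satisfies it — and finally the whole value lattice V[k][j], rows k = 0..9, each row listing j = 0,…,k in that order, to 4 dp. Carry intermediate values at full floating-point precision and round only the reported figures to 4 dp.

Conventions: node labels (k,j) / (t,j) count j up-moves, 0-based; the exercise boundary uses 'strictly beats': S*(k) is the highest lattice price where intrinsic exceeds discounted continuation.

params: Δt=0.21589 u=1.16842 d=0.85586 q=0.52112 e^(-rΔt)=0.98160
t_9 payoffs: 53.1023 45.8391 35.9234 22.3863 3.9054 0.0000 0.0000 0.0000 0.0000 0.0000
t_8: node(8,0) S=23.2372 payoff=49.7528 vs cont=48.4101 → 49.7528 [stop]  node(8,1) S=31.7237 payoff=41.2663 vs cont=39.9237 → 41.2663 [stop]  node(8,2) S=43.3094 payoff=29.6806 vs cont=28.3379 → 29.6806 [stop]  node(8,3) S=59.1265 payoff=13.8635 vs cont=12.5209 → 13.8635 [stop]  node(8,4) S=80.7200 payoff=0.0000 vs cont=1.8358 → 1.8358 [wait]  node(8,5) S=110.1997 payoff=0.0000 vs cont=0.0000 → 0.0000 [wait]  node(8,6) S=150.4457 payoff=0.0000 vs cont=0.0000 → 0.0000 [wait]  node(8,7) S=205.3898 payoff=0.0000 vs cont=0.0000 → 0.0000 [wait]  node(8,8) S=280.4001 payoff=0.0000 vs cont=0.0000 → 0.0000 [wait]  ⇒ S*(8)=59.1265
t_7: node(7,0) S=27.1509 payoff=45.8391 vs cont=44.4965 → 45.8391 [stop]  node(7,1) S=37.0666 payoff=35.9234 vs cont=34.5807 → 35.9234 [stop]  node(7,2) S=50.6037 payoff=22.3863 vs cont=21.0436 → 22.3863 [stop]  node(7,3) S=69.0846 payoff=3.9054 vs cont=7.4559 → 7.4559 [wait]  node(7,4) S=94.3150 payoff=0.0000 vs cont=0.8630 → 0.8630 [wait]  node(7,5) S=128.7597 payoff=0.0000 vs cont=0.0000 → 0.0000 [wait]  node(7,6) S=175.7840 payoff=0.0000 vs cont=0.0000 → 0.0000 [wait]  node(7,7) S=239.9819 payoff=0.0000 vs cont=0.0000 → 0.0000 [wait]  ⇒ S*(7)=50.6037
t_6: node(6,0) S=31.7237 payoff=41.2663 vs cont=39.9237 → 41.2663 [stop]  node(6,1) S=43.3094 payoff=29.6806 vs cont=28.3379 → 29.6806 [stop]  node(6,2) S=59.1265 payoff=13.8635 vs cont=14.3371 → 14.3371 [wait]  node(6,3) S=80.7200 payoff=0.0000 vs cont=3.9462 → 3.9462 [wait]  node(6,4) S=110.1997 payoff=0.0000 vs cont=0.4056 → 0.4056 [wait]  node(6,5) S=150.4457 payoff=0.0000 vs cont=0.0000 → 0.0000 [wait]  node(6,6) S=205.3898 payoff=0.0000 vs cont=0.0000 → 0.0000 [wait]  ⇒ S*(6)=43.3094
t_5: node(5,0) S=37.0666 payoff=35.9234 vs cont=34.5807 → 35.9234 [stop]  node(5,1) S=50.6037 payoff=22.3863 vs cont=21.2859 → 22.3863 [stop]  node(5,2) S=69.0846 payoff=3.9054 vs cont=8.7581 → 8.7581 [wait]  node(5,3) S=94.3150 payoff=0.0000 vs cont=2.0625 → 2.0625 [wait]  node(5,4) S=128.7597 payoff=0.0000 vs cont=0.1907 → 0.1907 [wait]  node(5,5) S=175.7840 payoff=0.0000 vs cont=0.0000 → 0.0000 [wait]  ⇒ S*(5)=50.6037
t_4: node(4,0) S=43.3094 payoff=29.6806 vs cont=28.3379 → 29.6806 [stop]  node(4,1) S=59.1265 payoff=13.8635 vs cont=15.0032 → 15.0032 [wait]  node(4,2) S=80.7200 payoff=0.0000 vs cont=5.1720 → 5.1720 [wait]  node(4,3) S=110.1997 payoff=0.0000 vs cont=1.0671 → 1.0671 [wait]  node(4,4) S=150.4457 payoff=0.0000 vs cont=0.0896 → 0.0896 [wait]  ⇒ S*(4)=43.3094
t_3: node(3,0) S=50.6037 payoff=22.3863 vs cont=21.6266 → 22.3863 [stop]  node(3,1) S=69.0846 payoff=3.9054 vs cont=9.6982 → 9.6982 [wait]  node(3,2) S=94.3150 payoff=0.0000 vs cont=2.9770 → 2.9770 [wait]  node(3,3) S=128.7597 payoff=0.0000 vs cont=0.5475 → 0.5475 [wait]  ⇒ S*(3)=50.6037
t_2: node(2,0) S=59.1265 payoff=13.8635 vs cont=15.4841 → 15.4841 [wait]  node(2,1) S=80.7200 payoff=0.0000 vs cont=6.0817 → 6.0817 [wait]  node(2,2) S=110.1997 payoff=0.0000 vs cont=1.6795 → 1.6795 [wait]  ⇒ S*(2)=-
t_1: node(1,0) S=69.0846 payoff=3.9054 vs cont=10.3896 → 10.3896 [wait]  node(1,1) S=94.3150 payoff=0.0000 vs cont=3.7179 → 3.7179 [wait]  ⇒ S*(1)=-
t_0: node(0,0) S=80.7200 payoff=0.0000 vs cont=6.7857 → 6.7857 [wait]  ⇒ S*(0)=-

price = 6.7857
boundary = - - - 50.6037 43.3094 50.6037 43.3094 50.6037 59.1265
tree:
6.7857
10.3896 3.7179
15.4841 6.0817 1.6795
22.3863 9.6982 2.9770 0.5475
29.6806 15.0032 5.1720 1.0671 0.0896
35.9234 22.3863 8.7581 2.0625 0.1907 0.0000
41.2663 29.6806 14.3371 3.9462 0.4056 0.0000 0.0000
45.8391 35.9234 22.3863 7.4559 0.8630 0.0000 0.0000 0.0000
49.7528 41.2663 29.6806 13.8635 1.8358 0.0000 0.0000 0.0000 0.0000
53.1023 45.8391 35.9234 22.3863 3.9054 0.0000 0.0000 0.0000 0.0000 0.0000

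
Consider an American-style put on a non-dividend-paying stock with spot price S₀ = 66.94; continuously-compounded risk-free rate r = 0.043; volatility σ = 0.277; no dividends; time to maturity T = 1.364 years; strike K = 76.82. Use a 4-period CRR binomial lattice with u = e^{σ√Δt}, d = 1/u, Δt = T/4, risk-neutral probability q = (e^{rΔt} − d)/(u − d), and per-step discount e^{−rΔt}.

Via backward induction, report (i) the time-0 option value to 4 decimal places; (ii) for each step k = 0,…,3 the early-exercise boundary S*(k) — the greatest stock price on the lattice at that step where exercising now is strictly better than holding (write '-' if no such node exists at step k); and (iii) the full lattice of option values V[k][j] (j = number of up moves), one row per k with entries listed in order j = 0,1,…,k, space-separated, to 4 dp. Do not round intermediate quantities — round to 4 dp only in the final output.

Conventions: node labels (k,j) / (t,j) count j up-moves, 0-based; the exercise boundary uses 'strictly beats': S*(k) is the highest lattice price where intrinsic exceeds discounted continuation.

price = 13.2116
boundary = - 56.9425 48.4381 56.9425
tree:
13.2116
19.8775 7.0669
28.3819 12.0924 2.3498
35.6161 19.8775 4.8183 0.0000
41.7699 28.3819 9.8800 0.0000 0.0000

Δt=0.34100  u=1.17557  d=0.85065  q=0.50511  discount=0.98544
step 4 (expiry): payoffs max(K−S,0) = 41.7699 28.3819 9.8800 0.0000 0.0000
step 3: (k=3,j=0): S=41.2039, K−S=35.6161, hold=34.4979 ⇒ V=35.6161 exercise | (k=3,j=1): S=56.9425, K−S=19.8775, hold=18.7593 ⇒ V=19.8775 exercise | (k=3,j=2): S=78.6928, K−S=0.0000, hold=4.8183 ⇒ V=4.8183 continue | (k=3,j=3): S=108.7510, K−S=0.0000, hold=0.0000 ⇒ V=0.0000 continue  boundary S*=56.9425
step 2: (k=2,j=0): S=48.4381, K−S=28.3819, hold=27.2637 ⇒ V=28.3819 exercise | (k=2,j=1): S=66.9400, K−S=9.8800, hold=12.0924 ⇒ V=12.0924 continue | (k=2,j=2): S=92.5090, K−S=0.0000, hold=2.3498 ⇒ V=2.3498 continue  boundary S*=48.4381
step 1: (k=1,j=0): S=56.9425, K−S=19.8775, hold=19.8605 ⇒ V=19.8775 exercise | (k=1,j=1): S=78.6928, K−S=0.0000, hold=7.0669 ⇒ V=7.0669 continue  boundary S*=56.9425
step 0: (k=0,j=0): S=66.9400, K−S=9.8800, hold=13.2116 ⇒ V=13.2116 continue  boundary S*=-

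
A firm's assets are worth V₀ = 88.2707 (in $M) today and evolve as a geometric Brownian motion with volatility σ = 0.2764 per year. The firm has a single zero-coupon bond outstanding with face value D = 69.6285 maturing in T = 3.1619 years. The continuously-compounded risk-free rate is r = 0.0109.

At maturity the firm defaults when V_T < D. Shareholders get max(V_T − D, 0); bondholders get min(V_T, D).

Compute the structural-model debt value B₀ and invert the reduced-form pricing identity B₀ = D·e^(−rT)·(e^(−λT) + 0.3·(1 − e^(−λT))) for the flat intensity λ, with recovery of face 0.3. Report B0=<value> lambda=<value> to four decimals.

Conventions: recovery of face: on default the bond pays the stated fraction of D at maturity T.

With assets at 88.2707 and a single debt payment of 69.6285 at 3.1619 years:
d₁ = [ln(V₀/D) + (r + σ²/2)T] / (σ√T)
   = [ln(88.2707/69.6285) + (0.0109 + 0.5·0.2764²)·3.1619] / (0.2764·√3.1619)
   = [0.237234 + 0.155244] / 0.491487 = 0.798554
d₂ = d₁ − σ√T = 0.798554 − 0.491487 = 0.307066
N(d₁) = 0.787725,  N(d₂) = 0.620604,  e^(−rT) = 0.966122
E₀ = V₀·N(d₁) − D·e^(−rT)·N(d₂)
   = 88.2707·0.787725 − 69.6285·0.966122·0.620604 = 27.785275
B₀ = V₀ − E₀ = 88.2707 − 27.785275 = 60.485425
e^(−λT) = (B₀·e^(rT)/D − 0.3)/(1 − 0.3) = (60.4854·1.035066/69.6285 − 0.3)/0.7 = 0.85592621
λ = −ln(0.85592621)/3.1619 = 0.049202

B0=60.4854 lambda=0.0492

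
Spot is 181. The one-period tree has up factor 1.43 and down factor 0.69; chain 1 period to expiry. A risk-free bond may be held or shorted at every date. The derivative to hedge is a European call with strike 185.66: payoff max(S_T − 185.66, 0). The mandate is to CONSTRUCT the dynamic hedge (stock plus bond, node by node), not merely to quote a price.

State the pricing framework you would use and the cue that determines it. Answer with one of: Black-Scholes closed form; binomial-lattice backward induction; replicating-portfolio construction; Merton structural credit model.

framework: replicating-portfolio construction

Key observation: what is demanded is not a single number but the (Δ, B) position at each node of the 1.43/0.69 tree starting at 181; constructing those positions is the replicating-portfolio method.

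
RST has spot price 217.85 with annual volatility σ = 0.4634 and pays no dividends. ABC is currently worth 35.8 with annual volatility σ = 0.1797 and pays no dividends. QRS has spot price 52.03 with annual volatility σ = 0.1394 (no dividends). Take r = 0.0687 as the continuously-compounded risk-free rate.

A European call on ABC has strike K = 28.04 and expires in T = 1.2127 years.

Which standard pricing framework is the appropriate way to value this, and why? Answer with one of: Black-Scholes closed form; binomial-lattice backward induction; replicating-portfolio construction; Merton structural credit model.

Key observation: the instrument is a plain European call (strike 28.04) on a lognormal asset; the exact continuous-time formula applies directly.

framework: Black-Scholes closed form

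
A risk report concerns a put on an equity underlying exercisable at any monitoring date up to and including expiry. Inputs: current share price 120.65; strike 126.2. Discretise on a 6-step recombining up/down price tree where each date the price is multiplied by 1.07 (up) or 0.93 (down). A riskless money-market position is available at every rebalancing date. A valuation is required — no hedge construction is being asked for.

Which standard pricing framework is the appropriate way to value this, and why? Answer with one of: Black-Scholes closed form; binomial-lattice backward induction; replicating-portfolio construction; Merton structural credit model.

Key observation: the put (strike 126.2 on spot 120.65) is American-style on a 6-step discrete price model, so the early-exercise decision at every node requires stepwise backward valuation — a closed form cannot price the exercise right.

framework: binomial-lattice backward induction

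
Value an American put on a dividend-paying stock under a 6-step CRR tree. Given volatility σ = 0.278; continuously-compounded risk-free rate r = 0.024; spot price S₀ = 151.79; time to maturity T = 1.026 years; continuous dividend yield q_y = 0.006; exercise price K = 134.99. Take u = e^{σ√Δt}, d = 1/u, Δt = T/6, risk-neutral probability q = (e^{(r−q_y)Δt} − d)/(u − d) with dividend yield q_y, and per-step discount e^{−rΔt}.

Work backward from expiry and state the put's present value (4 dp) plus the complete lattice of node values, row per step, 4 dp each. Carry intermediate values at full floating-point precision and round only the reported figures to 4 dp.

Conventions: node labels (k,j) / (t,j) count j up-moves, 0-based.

params: Δt=0.17100 u=1.12183 d=0.89140 q=0.48467 e^(-rΔt)=0.99590
t_6 payoffs: 58.8370 39.1517 14.3778 0.0000 0.0000 0.0000 0.0000
k=5: node(5,0) S=85.4305 payoff=49.5595 vs cont=49.0942 → 49.5595 [stop]  node(5,1) S=107.5140 payoff=27.4760 vs cont=27.0334 → 27.4760 [stop]  node(5,2) S=135.3060 payoff=0.0000 vs cont=7.3790 → 7.3790 [wait]  node(5,3) S=170.2822 payoff=0.0000 vs cont=0.0000 → 0.0000 [wait]  node(5,4) S=214.2996 payoff=0.0000 vs cont=0.0000 → 0.0000 [wait]  node(5,5) S=269.6953 payoff=0.0000 vs cont=0.0000 → 0.0000 [wait]
k=4: node(4,0) S=95.8383 payoff=39.1517 vs cont=38.6971 → 39.1517 [stop]  node(4,1) S=120.6122 payoff=14.3778 vs cont=17.6629 → 17.6629 [wait]  node(4,2) S=151.7900 payoff=0.0000 vs cont=3.7870 → 3.7870 [wait]  node(4,3) S=191.0272 payoff=0.0000 vs cont=0.0000 → 0.0000 [wait]  node(4,4) S=240.4071 payoff=0.0000 vs cont=0.0000 → 0.0000 [wait]
k=3: node(3,0) S=107.5140 payoff=27.4760 vs cont=28.6191 → 28.6191 [wait]  node(3,1) S=135.3060 payoff=0.0000 vs cont=10.8929 → 10.8929 [wait]  node(3,2) S=170.2822 payoff=0.0000 vs cont=1.9436 → 1.9436 [wait]  node(3,3) S=214.2996 payoff=0.0000 vs cont=0.0000 → 0.0000 [wait]
k=2: node(2,0) S=120.6122 payoff=14.3778 vs cont=19.9457 → 19.9457 [wait]  node(2,1) S=151.7900 payoff=0.0000 vs cont=6.5286 → 6.5286 [wait]  node(2,2) S=191.0272 payoff=0.0000 vs cont=0.9975 → 0.9975 [wait]
k=1: node(1,0) S=135.3060 payoff=0.0000 vs cont=13.3878 → 13.3878 [wait]  node(1,1) S=170.2822 payoff=0.0000 vs cont=3.8321 → 3.8321 [wait]
k=0: node(0,0) S=151.7900 payoff=0.0000 vs cont=8.7205 → 8.7205 [wait]

price = 8.7205
tree:
8.7205
13.3878 3.8321
19.9457 6.5286 0.9975
28.6191 10.8929 1.9436 0.0000
39.1517 17.6629 3.7870 0.0000 0.0000
49.5595 27.4760 7.3790 0.0000 0.0000 0.0000
58.8370 39.1517 14.3778 0.0000 0.0000 0.0000 0.0000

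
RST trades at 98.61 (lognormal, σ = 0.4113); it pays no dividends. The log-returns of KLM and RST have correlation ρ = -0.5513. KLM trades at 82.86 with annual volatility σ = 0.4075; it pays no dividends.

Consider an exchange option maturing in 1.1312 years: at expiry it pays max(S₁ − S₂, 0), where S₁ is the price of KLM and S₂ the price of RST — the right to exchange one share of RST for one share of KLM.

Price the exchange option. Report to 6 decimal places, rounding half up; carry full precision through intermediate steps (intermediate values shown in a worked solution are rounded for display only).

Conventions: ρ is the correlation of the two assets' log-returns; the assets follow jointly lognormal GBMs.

σ_eff = √(σ₁² + σ₂² − 2ρσ₁σ₂) = √(0.4075² + 0.4113² − 2·-0.5513·0.4075·0.4113) = 0.721128
d₁ = (ln(S₁/S₂) + (q₂ − q₁ + σ_eff²/2)T) / (σ_eff√T) = (ln(82.86/98.61) + (0.0 − 0.0 + 0.260012)·1.1312) / 0.766976 = 0.156597
d₂ = d₁ − σ_eff√T = 0.156597 − 0.766976 = -0.610379
N(d₁) = 0.562219,  N(d₂) = 0.270805
V = S₁·e^{−q₁T}·N(d₁) − S₂·e^{−q₂T}·N(d₂) = 46.585435 − 26.704107 = 19.881328
Key observation: no risk-free rate is needed — with the second asset as numeraire the exchange option is a call on the ratio S₁/S₂, and r cancels out of the value.

exchange price = 19.881328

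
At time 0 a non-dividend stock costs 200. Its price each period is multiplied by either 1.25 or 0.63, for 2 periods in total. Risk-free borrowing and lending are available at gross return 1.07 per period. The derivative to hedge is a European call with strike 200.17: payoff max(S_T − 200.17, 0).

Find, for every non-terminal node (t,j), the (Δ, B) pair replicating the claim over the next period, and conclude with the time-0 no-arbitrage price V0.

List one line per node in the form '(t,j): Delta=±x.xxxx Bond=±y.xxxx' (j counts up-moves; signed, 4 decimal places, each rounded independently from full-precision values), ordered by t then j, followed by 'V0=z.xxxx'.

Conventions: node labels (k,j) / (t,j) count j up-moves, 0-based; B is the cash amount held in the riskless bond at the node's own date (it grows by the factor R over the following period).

The replicating-portfolio and risk-neutral prices coincide; use p* = (1.07−0.63)/(1.25−0.63) = 0.7097 for the latter.
Terminal payoffs: V(2,0)=0.0000, V(2,1)=0.0000, V(2,2)=112.3300
(1,0): S=126.0000. Δ = (V_up−V_dn)/(S_up−S_dn) = (0.0000−0.0000)/(157.5000−79.3800) = 0.0000. V = [p*·0.0000 + (1−p*)·0.0000]/1.07 = 0.0000. B = V − Δ·S = 0.0000.
(1,1): S=250.0000. Δ = (V_up−V_dn)/(S_up−S_dn) = (112.3300−0.0000)/(312.5000−157.5000) = 0.7247. V = [p*·112.3300 + (1−p*)·0.0000]/1.07 = 74.5029. B = V − Δ·S = -106.6746.
(0,0): S=200.0000. Δ = (V_up−V_dn)/(S_up−S_dn) = (74.5029−0.0000)/(250.0000−126.0000) = 0.6008. V = [p*·74.5029 + (1−p*)·0.0000]/1.07 = 49.4140. B = V − Δ·S = -70.7519.
Check: Δ(0,0)·S0 + B(0,0) = 49.4140 = V0.

(0,0): Delta=0.6008 Bond=-70.7519
(1,0): Delta=0.0000 Bond=0.0000
(1,1): Delta=0.7247 Bond=-106.6746
V0=49.4140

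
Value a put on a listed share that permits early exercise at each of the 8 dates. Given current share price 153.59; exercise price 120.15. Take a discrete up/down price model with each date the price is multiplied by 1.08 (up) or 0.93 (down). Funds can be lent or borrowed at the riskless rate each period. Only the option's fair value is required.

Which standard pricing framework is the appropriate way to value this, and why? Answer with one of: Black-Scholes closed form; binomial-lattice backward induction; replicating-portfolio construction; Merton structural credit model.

Key observation: an American put (K = 120.15, S₀ = 153.59) on a 8-date tree has no closed form — the optimal stopping decision is embedded and must be resolved recursively from expiry.

framework: binomial-lattice backward induction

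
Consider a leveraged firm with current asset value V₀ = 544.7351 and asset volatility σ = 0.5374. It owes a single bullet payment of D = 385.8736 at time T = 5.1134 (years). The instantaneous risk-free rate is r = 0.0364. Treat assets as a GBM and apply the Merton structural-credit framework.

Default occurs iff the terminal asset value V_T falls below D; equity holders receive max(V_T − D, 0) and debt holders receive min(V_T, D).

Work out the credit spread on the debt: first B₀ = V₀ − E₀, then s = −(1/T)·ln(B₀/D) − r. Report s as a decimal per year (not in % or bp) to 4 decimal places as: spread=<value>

Equity is a call on the firm's assets struck at D = 385.8736:
d₁ = [ln(V₀/D) + (r + σ²/2)T] / (σ√T)
   = [ln(544.7351/385.8736) + (0.0364 + 0.5·0.5374²)·5.1134] / (0.5374·√5.1134)
   = [0.344790 + 0.924500] / 1.215213 = 1.044499
d₂ = d₁ − σ√T = 1.044499 − 1.215213 = -0.170714
N(d₁) = 0.851873,  N(d₂) = 0.432224,  e^(−rT) = 0.830168
E₀ = V₀·N(d₁) − D·e^(−rT)·N(d₂)
   = 544.7351·0.851873 − 385.8736·0.830168·0.432224 = 325.586389
B₀ = V₀ − E₀ = 544.7351 − 325.586389 = 219.148711
spread = −(1/T)·ln(B₀/D) − r = −(1/5.1134)·ln(219.148711/385.8736) − 0.0364 = 0.07424249

spread=0.0742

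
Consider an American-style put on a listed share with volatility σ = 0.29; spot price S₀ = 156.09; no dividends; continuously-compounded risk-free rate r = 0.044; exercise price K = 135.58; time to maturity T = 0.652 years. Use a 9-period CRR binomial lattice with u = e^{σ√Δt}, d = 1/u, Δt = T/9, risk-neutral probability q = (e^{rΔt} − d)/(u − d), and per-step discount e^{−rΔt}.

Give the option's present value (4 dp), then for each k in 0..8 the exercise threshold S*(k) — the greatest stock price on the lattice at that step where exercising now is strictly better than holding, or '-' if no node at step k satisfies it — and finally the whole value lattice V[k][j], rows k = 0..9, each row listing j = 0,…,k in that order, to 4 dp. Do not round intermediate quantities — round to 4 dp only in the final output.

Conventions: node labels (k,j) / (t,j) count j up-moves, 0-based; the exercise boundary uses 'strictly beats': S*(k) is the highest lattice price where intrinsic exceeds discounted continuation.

Δt=0.07244, u=1.08118, d=0.92491, q=0.50093, disc=e^(-rΔt)=0.99682
k=9 terminal: V=max(K-S,0) → 58.2611 45.1977 29.9272 12.0767 0.0000 0.0000 0.0000 0.0000 0.0000 0.0000
k=8: j=0 S=83.5958 intr=51.9842 cont=51.5527 V=51.9842[EX]; j=1 S=97.7197 intr=37.8603 cont=37.4288 V=37.8603[EX]; j=2 S=114.2299 intr=21.3501 cont=20.9186 V=21.3501[EX]; j=3 S=133.5296 intr=2.0504 cont=6.0080 V=6.0080[hold]; j=4 S=156.0900 intr=0.0000 cont=0.0000 V=0.0000[hold]; j=5 S=182.4621 intr=0.0000 cont=0.0000 V=0.0000[hold]; j=6 S=213.2900 intr=0.0000 cont=0.0000 V=0.0000[hold]; j=7 S=249.3263 intr=0.0000 cont=0.0000 V=0.0000[hold]; j=8 S=291.4512 intr=0.0000 cont=0.0000 V=0.0000[hold]  S*(8)=114.2299
k=7: j=0 S=90.3823 intr=45.1977 cont=44.7663 V=45.1977[EX]; j=1 S=105.6528 intr=29.9272 cont=29.4958 V=29.9272[EX]; j=2 S=123.5033 intr=12.0767 cont=13.6213 V=13.6213[hold]; j=3 S=144.3698 intr=0.0000 cont=2.9889 V=2.9889[hold]; j=4 S=168.7617 intr=0.0000 cont=0.0000 V=0.0000[hold]; j=5 S=197.2748 intr=0.0000 cont=0.0000 V=0.0000[hold]; j=6 S=230.6053 intr=0.0000 cont=0.0000 V=0.0000[hold]; j=7 S=269.5672 intr=0.0000 cont=0.0000 V=0.0000[hold]  S*(7)=105.6528
k=6: j=0 S=97.7197 intr=37.8603 cont=37.4288 V=37.8603[EX]; j=1 S=114.2299 intr=21.3501 cont=21.6899 V=21.6899[hold]; j=2 S=133.5296 intr=2.0504 cont=8.2689 V=8.2689[hold]; j=3 S=156.0900 intr=0.0000 cont=1.4869 V=1.4869[hold]; j=4 S=182.4621 intr=0.0000 cont=0.0000 V=0.0000[hold]; j=5 S=213.2900 intr=0.0000 cont=0.0000 V=0.0000[hold]; j=6 S=249.3263 intr=0.0000 cont=0.0000 V=0.0000[hold]  S*(6)=97.7197
k=5: j=0 S=105.6528 intr=29.9272 cont=29.6654 V=29.9272[EX]; j=1 S=123.5033 intr=12.0767 cont=14.9193 V=14.9193[hold]; j=2 S=144.3698 intr=0.0000 cont=4.8561 V=4.8561[hold]; j=3 S=168.7617 intr=0.0000 cont=0.7397 V=0.7397[hold]; j=4 S=197.2748 intr=0.0000 cont=0.0000 V=0.0000[hold]; j=5 S=230.6053 intr=0.0000 cont=0.0000 V=0.0000[hold]  S*(5)=105.6528
k=4: j=0 S=114.2299 intr=21.3501 cont=22.3381 V=22.3381[hold]; j=1 S=133.5296 intr=2.0504 cont=9.8470 V=9.8470[hold]; j=2 S=156.0900 intr=0.0000 cont=2.7852 V=2.7852[hold]; j=3 S=182.4621 intr=0.0000 cont=0.3680 V=0.3680[hold]; j=4 S=213.2900 intr=0.0000 cont=0.0000 V=0.0000[hold]  S*(4)=-
k=3: j=0 S=123.5033 intr=12.0767 cont=16.0298 V=16.0298[hold]; j=1 S=144.3698 intr=0.0000 cont=6.2895 V=6.2895[hold]; j=2 S=168.7617 intr=0.0000 cont=1.5694 V=1.5694[hold]; j=3 S=197.2748 intr=0.0000 cont=0.1831 V=0.1831[hold]  S*(3)=-
k=2: j=0 S=133.5296 intr=2.0504 cont=11.1151 V=11.1151[hold]; j=1 S=156.0900 intr=0.0000 cont=3.9125 V=3.9125[hold]; j=2 S=182.4621 intr=0.0000 cont=0.8721 V=0.8721[hold]  S*(2)=-
k=1: j=0 S=144.3698 intr=0.0000 cont=7.4832 V=7.4832[hold]; j=1 S=168.7617 intr=0.0000 cont=2.3819 V=2.3819[hold]  S*(1)=-
k=0: j=0 S=156.0900 intr=0.0000 cont=4.9122 V=4.9122[hold]  S*(0)=-

price = 4.9122
boundary = - - - - - 105.6528 97.7197 105.6528 114.2299
tree:
4.9122
7.4832 2.3819
11.1151 3.9125 0.8721
16.0298 6.2895 1.5694 0.1831
22.3381 9.8470 2.7852 0.3680 0.0000
29.9272 14.9193 4.8561 0.7397 0.0000 0.0000
37.8603 21.6899 8.2689 1.4869 0.0000 0.0000 0.0000
45.1977 29.9272 13.6213 2.9889 0.0000 0.0000 0.0000 0.0000
51.9842 37.8603 21.3501 6.0080 0.0000 0.0000 0.0000 0.0000 0.0000
58.2611 45.1977 29.9272 12.0767 0.0000 0.0000 0.0000 0.0000 0.0000 0.0000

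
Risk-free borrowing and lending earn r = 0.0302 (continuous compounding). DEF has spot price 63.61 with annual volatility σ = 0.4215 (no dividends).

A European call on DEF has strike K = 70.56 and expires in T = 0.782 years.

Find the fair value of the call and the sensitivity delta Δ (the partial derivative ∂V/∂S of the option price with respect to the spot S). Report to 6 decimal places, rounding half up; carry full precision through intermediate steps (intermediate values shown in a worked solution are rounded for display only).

σ√T = 0.4215·√0.782 = 0.372736
d₁ = (ln(S/K) + (r+σ²/2)T) / (σ√T) = (ln(63.61/70.56) + (0.0302+0.4215²/2)·0.782) / 0.372736 = (-0.103693 + 0.093082) / 0.372736 = -0.028466
d₂ = d₁ − σ√T = -0.028466 − 0.372736 = -0.401202
e^{−rT} = 0.976660
N(d₁) = 0.488645,  N(d₂) = 0.344136
Call price V = S·N(d₁) − K·e^{−rT}·N(d₂) = 31.082718 − 23.715478 = 7.367240
Δ = N(d₁) = 0.488645

price = 7.367240
Δ = 0.488645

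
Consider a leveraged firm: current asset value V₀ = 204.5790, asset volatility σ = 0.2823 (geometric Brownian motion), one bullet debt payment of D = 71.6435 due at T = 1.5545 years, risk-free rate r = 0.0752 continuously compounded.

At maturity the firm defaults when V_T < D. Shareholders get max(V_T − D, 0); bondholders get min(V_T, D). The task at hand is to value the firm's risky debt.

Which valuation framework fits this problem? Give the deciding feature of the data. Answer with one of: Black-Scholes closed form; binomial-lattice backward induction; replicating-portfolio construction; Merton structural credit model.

framework: Merton structural credit model

Key observation: with the firm-asset dynamics (V₀ = 204.5790) and a single zero-coupon liability of face 71.6435 given, debt value, spread, and default probability all derive from the option view of the balance sheet.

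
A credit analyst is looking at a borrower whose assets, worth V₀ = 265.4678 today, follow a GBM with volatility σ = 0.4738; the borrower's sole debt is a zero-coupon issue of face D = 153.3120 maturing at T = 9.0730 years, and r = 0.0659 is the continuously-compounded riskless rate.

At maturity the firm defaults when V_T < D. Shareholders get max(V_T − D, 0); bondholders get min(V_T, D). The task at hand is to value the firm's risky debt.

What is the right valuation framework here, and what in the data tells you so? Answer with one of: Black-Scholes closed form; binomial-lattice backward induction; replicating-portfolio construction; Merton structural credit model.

framework: Merton structural credit model

Key observation: the data describe a firm's assets (V₀ = 265.4678, GBM) and a single zero-coupon debt of face 153.3120, so credit quantities follow from equity-as-call in the structural model.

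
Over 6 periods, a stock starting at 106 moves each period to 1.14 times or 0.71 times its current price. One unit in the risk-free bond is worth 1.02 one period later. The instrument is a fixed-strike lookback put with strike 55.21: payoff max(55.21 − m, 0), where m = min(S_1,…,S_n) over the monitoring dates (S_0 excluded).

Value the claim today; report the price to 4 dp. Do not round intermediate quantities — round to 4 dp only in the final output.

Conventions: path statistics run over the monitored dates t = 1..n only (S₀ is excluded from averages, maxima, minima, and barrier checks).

price = 1.8432

Under the martingale measure an up-move has probability p* = 0.7209; value the claim as the probability-weighted average of per-path payoffs, discounted 6 periods at R = 1.02.
Enumerate all 2^6 = 64 price paths (U = up ×1.14, D = down ×0.71); each path with k up-moves has probability p*^k·(1−p*)^(6−k).
DDDDDD: m=13.5786, payoff=41.6314, prob=0.000472
UDDDDD: m=21.8023, payoff=33.4077, prob=0.001220
DUDDDD: m=21.8023, payoff=33.4077, prob=0.001220
UUDDDD: m=35.0065, payoff=20.2035, prob=0.003152
DDUDDD: m=21.8023, payoff=33.4077, prob=0.001220
UDUDDD: m=35.0065, payoff=20.2035, prob=0.003152
DUUDDD: m=35.0065, payoff=20.2035, prob=0.003152
UUUDDD: m=56.2077, payoff=0.0000, prob=0.008144
DDDUDD: m=21.8023, payoff=33.4077, prob=0.001220
UDDUDD: m=35.0065, payoff=20.2035, prob=0.003152
DUDUDD: m=35.0065, payoff=20.2035, prob=0.003152
UUDUDD: m=56.2077, payoff=0.0000, prob=0.008144
DDUUDD: m=35.0065, payoff=20.2035, prob=0.003152
UDUUDD: m=56.2077, payoff=0.0000, prob=0.008144
DUUUDD: m=56.2077, payoff=0.0000, prob=0.008144
UUUUDD: m=90.2489, payoff=0.0000, prob=0.021038
DDDDUD: m=21.8023, payoff=33.4077, prob=0.001220
UDDDUD: m=35.0065, payoff=20.2035, prob=0.003152
DUDDUD: m=35.0065, payoff=20.2035, prob=0.003152
UUDDUD: m=56.2077, payoff=0.0000, prob=0.008144
DDUDUD: m=35.0065, payoff=20.2035, prob=0.003152
UDUDUD: m=56.2077, payoff=0.0000, prob=0.008144
DUUDUD: m=56.2077, payoff=0.0000, prob=0.008144
UUUDUD: m=90.2489, payoff=0.0000, prob=0.021038
DDDUUD: m=35.0065, payoff=20.2035, prob=0.003152
UDDUUD: m=56.2077, payoff=0.0000, prob=0.008144
DUDUUD: m=56.2077, payoff=0.0000, prob=0.008144
UUDUUD: m=90.2489, payoff=0.0000, prob=0.021038
DDUUUD: m=53.4346, payoff=1.7754, prob=0.008144
UDUUUD: m=85.7964, payoff=0.0000, prob=0.021038
DUUUUD: m=75.2600, payoff=0.0000, prob=0.021038
UUUUUD: m=120.8400, payoff=0.0000, prob=0.054347
DDDDDU: m=19.1248, payoff=36.0852, prob=0.001220
UDDDDU: m=30.7075, payoff=24.5025, prob=0.003152
DUDDDU: m=30.7075, payoff=24.5025, prob=0.003152
UUDDDU: m=49.3050, payoff=5.9050, prob=0.008144
DDUDDU: m=30.7075, payoff=24.5025, prob=0.003152
UDUDDU: m=49.3050, payoff=5.9050, prob=0.008144
DUUDDU: m=49.3050, payoff=5.9050, prob=0.008144
UUUDDU: m=79.1657, payoff=0.0000, prob=0.021038
DDDUDU: m=30.7075, payoff=24.5025, prob=0.003152
UDDUDU: m=49.3050, payoff=5.9050, prob=0.008144
DUDUDU: m=49.3050, payoff=5.9050, prob=0.008144
UUDUDU: m=79.1657, payoff=0.0000, prob=0.021038
DDUUDU: m=49.3050, payoff=5.9050, prob=0.008144
UDUUDU: m=79.1657, payoff=0.0000, prob=0.021038
DUUUDU: m=75.2600, payoff=0.0000, prob=0.021038
UUUUDU: m=120.8400, payoff=0.0000, prob=0.054347
DDDDUU: m=26.9364, payoff=28.2736, prob=0.003152
UDDDUU: m=43.2500, payoff=11.9600, prob=0.008144
DUDDUU: m=43.2500, payoff=11.9600, prob=0.008144
UUDDUU: m=69.4436, payoff=0.0000, prob=0.021038
DDUDUU: m=43.2500, payoff=11.9600, prob=0.008144
UDUDUU: m=69.4436, payoff=0.0000, prob=0.021038
DUUDUU: m=69.4436, payoff=0.0000, prob=0.021038
UUUDUU: m=111.5010, payoff=0.0000, prob=0.054347
DDDUUU: m=37.9386, payoff=17.2714, prob=0.008144
UDDUUU: m=60.9154, payoff=0.0000, prob=0.021038
DUDUUU: m=60.9154, payoff=0.0000, prob=0.021038
UUDUUU: m=97.8079, payoff=0.0000, prob=0.054347
DDUUUU: m=53.4346, payoff=1.7754, prob=0.021038
UDUUUU: m=85.7964, payoff=0.0000, prob=0.054347
DUUUUU: m=75.2600, payoff=0.0000, prob=0.054347
UUUUUU: m=120.8400, payoff=0.0000, prob=0.140398
Price = Σ prob·payoff / R^6 = 2.075700 / 1.126162 = 1.8432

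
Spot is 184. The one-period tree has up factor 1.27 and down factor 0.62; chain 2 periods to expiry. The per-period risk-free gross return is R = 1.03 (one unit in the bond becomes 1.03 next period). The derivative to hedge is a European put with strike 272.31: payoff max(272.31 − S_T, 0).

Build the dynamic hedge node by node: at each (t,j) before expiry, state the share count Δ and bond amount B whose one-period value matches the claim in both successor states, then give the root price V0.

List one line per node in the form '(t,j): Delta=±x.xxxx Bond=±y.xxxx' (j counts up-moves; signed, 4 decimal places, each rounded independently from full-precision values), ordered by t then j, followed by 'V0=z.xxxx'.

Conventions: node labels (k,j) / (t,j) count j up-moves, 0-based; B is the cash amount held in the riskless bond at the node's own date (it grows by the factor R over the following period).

The replicating-portfolio and risk-neutral prices coincide; use p* = (1.03−0.62)/(1.27−0.62) = 0.6308 for the latter.
Expiry values: V(2,0)=201.5804, V(2,1)=127.4284, V(2,2)=0.0000
(1,0): S=114.0800. Δ = (V_up−V_dn)/(S_up−S_dn) = (127.4284−201.5804)/(144.8816−70.7296) = -1.0000. V = [p*·127.4284 + (1−p*)·201.5804]/1.03 = 150.2986. B = V − Δ·S = 264.3786.
(1,1): S=233.6800. Δ = (V_up−V_dn)/(S_up−S_dn) = (0.0000−127.4284)/(296.7736−144.8816) = -0.8389. V = [p*·0.0000 + (1−p*)·127.4284]/1.03 = 45.6801. B = V − Δ·S = 241.7238.
(0,0): S=184.0000. Δ = (V_up−V_dn)/(S_up−S_dn) = (45.6801−150.2986)/(233.6800−114.0800) = -0.8747. V = [p*·45.6801 + (1−p*)·150.2986]/1.03 = 81.8529. B = V − Δ·S = 242.8045.
Verification: the root portfolio costs Δ(0,0)·S0 + B(0,0) = 81.8529, matching V0.

(0,0): Delta=-0.8747 Bond=242.8045
(1,0): Delta=-1.0000 Bond=264.3786
(1,1): Delta=-0.8389 Bond=241.7238
V0=81.8529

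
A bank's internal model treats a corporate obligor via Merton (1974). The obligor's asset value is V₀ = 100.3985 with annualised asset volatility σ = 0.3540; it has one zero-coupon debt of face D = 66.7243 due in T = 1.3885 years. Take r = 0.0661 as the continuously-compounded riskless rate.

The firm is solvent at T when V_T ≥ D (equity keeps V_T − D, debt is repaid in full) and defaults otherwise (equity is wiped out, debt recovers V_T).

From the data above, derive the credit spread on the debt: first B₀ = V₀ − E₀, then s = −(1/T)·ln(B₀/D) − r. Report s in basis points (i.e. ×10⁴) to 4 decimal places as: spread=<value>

With assets at 100.3985 and a single debt payment of 66.7243 at 1.3885 years:
d₁ = [ln(V₀/D) + (r + σ²/2)T] / (σ√T)
   = [ln(100.3985/66.7243) + (0.0661 + 0.5·0.3540²)·1.3885] / (0.3540·√1.3885)
   = [0.408578 + 0.178780] / 0.417135 = 1.408079
d₂ = d₁ − σ√T = 1.408079 − 0.417135 = 0.990945
N(d₁) = 0.920446,  N(d₂) = 0.839144,  e^(−rT) = 0.912306
E₀ = V₀·N(d₁) − D·e^(−rT)·N(d₂)
   = 100.3985·0.920446 − 66.7243·0.912306·0.839144 = 41.330242
B₀ = V₀ − E₀ = 100.3985 − 41.330242 = 59.068258
spread = −(1/T)·ln(B₀/D) − r = −(1/1.3885)·ln(59.068258/66.7243) − 0.0661 = 0.02167495
in basis points: 0.02167495 × 10⁴ = 216.7495 bp

spread=216.7495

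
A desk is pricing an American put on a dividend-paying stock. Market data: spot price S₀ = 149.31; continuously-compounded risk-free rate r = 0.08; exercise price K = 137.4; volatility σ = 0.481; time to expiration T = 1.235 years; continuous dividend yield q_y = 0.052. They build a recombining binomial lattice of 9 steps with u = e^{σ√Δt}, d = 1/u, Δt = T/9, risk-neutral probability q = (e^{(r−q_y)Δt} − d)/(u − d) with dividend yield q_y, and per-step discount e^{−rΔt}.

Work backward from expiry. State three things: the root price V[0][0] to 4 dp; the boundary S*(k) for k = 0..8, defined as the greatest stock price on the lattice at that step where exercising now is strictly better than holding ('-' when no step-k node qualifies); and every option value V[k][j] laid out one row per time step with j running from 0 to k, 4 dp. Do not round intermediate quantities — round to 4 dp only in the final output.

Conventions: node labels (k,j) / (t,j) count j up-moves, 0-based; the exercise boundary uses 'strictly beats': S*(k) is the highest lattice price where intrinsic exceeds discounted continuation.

price = 22.0137
boundary = - - - - 73.2082 61.2601 73.2082 87.4867 104.5501
tree:
22.0137
29.9984 13.3966
39.8305 19.4559 6.7791
51.3730 27.5635 10.6377 2.5236
64.1918 37.9185 16.3651 4.3347 0.5106
76.1399 50.3699 24.5660 7.3669 0.9672 0.0000
86.1381 64.1918 35.7437 12.3552 1.8324 0.0000 0.0000
94.5044 76.1399 49.9133 20.3732 3.4713 0.0000 0.0000 0.0000
101.5053 86.1381 64.1918 32.8499 6.5763 0.0000 0.0000 0.0000 0.0000
107.3636 94.5044 76.1399 49.9133 12.4585 0.0000 0.0000 0.0000 0.0000 0.0000

params: Δt=0.13722 u=1.19504 d=0.83679 q=0.46632 e^(-rΔt)=0.98908
t_9 payoffs: 107.3636 94.5044 76.1399 49.9133 12.4585 0.0000 0.0000 0.0000 0.0000 0.0000
t_8: node(8,0) S=35.8947 payoff=101.5053 vs cont=100.2604 → 101.5053 [stop]  node(8,1) S=51.2619 payoff=86.1381 vs cont=85.0024 → 86.1381 [stop]  node(8,2) S=73.2082 payoff=64.1918 vs cont=63.2122 → 64.1918 [stop]  node(8,3) S=104.5501 payoff=32.8499 vs cont=32.0932 → 32.8499 [stop]  node(8,4) S=149.3100 payoff=0.0000 vs cont=6.5763 → 6.5763 [wait]  node(8,5) S=213.2325 payoff=0.0000 vs cont=0.0000 → 0.0000 [wait]  node(8,6) S=304.5216 payoff=0.0000 vs cont=0.0000 → 0.0000 [wait]  node(8,7) S=434.8933 payoff=0.0000 vs cont=0.0000 → 0.0000 [wait]  node(8,8) S=621.0796 payoff=0.0000 vs cont=0.0000 → 0.0000 [wait]  ⇒ S*(8)=104.5501
t_7: node(7,0) S=42.8956 payoff=94.5044 vs cont=93.3093 → 94.5044 [stop]  node(7,1) S=61.2601 payoff=76.1399 vs cont=75.0754 → 76.1399 [stop]  node(7,2) S=87.4867 payoff=49.9133 vs cont=49.0353 → 49.9133 [stop]  node(7,3) S=124.9415 payoff=12.4585 vs cont=20.3732 → 20.3732 [wait]  node(7,4) S=178.4314 payoff=0.0000 vs cont=3.4713 → 3.4713 [wait]  node(7,5) S=254.8213 payoff=0.0000 vs cont=0.0000 → 0.0000 [wait]  node(7,6) S=363.9154 payoff=0.0000 vs cont=0.0000 → 0.0000 [wait]  node(7,7) S=519.7147 payoff=0.0000 vs cont=0.0000 → 0.0000 [wait]  ⇒ S*(7)=87.4867
t_6: node(6,0) S=51.2619 payoff=86.1381 vs cont=85.0024 → 86.1381 [stop]  node(6,1) S=73.2082 payoff=64.1918 vs cont=63.2122 → 64.1918 [stop]  node(6,2) S=104.5501 payoff=32.8499 vs cont=35.7437 → 35.7437 [wait]  node(6,3) S=149.3100 payoff=0.0000 vs cont=12.3552 → 12.3552 [wait]  node(6,4) S=213.2325 payoff=0.0000 vs cont=1.8324 → 1.8324 [wait]  node(6,5) S=304.5216 payoff=0.0000 vs cont=0.0000 → 0.0000 [wait]  node(6,6) S=434.8933 payoff=0.0000 vs cont=0.0000 → 0.0000 [wait]  ⇒ S*(6)=73.2082
t_5: node(5,0) S=61.2601 payoff=76.1399 vs cont=75.0754 → 76.1399 [stop]  node(5,1) S=87.4867 payoff=49.9133 vs cont=50.3699 → 50.3699 [wait]  node(5,2) S=124.9415 payoff=12.4585 vs cont=24.5660 → 24.5660 [wait]  node(5,3) S=178.4314 payoff=0.0000 vs cont=7.3669 → 7.3669 [wait]  node(5,4) S=254.8213 payoff=0.0000 vs cont=0.9672 → 0.9672 [wait]  node(5,5) S=363.9154 payoff=0.0000 vs cont=0.0000 → 0.0000 [wait]  ⇒ S*(5)=61.2601
t_4: node(4,0) S=73.2082 payoff=64.1918 vs cont=63.4228 → 64.1918 [stop]  node(4,1) S=104.5501 payoff=32.8499 vs cont=37.9185 → 37.9185 [wait]  node(4,2) S=149.3100 payoff=0.0000 vs cont=16.3651 → 16.3651 [wait]  node(4,3) S=213.2325 payoff=0.0000 vs cont=4.3347 → 4.3347 [wait]  node(4,4) S=304.5216 payoff=0.0000 vs cont=0.5106 → 0.5106 [wait]  ⇒ S*(4)=73.2082
t_3: node(3,0) S=87.4867 payoff=49.9133 vs cont=51.3730 → 51.3730 [wait]  node(3,1) S=124.9415 payoff=12.4585 vs cont=27.5635 → 27.5635 [wait]  node(3,2) S=178.4314 payoff=0.0000 vs cont=10.6377 → 10.6377 [wait]  node(3,3) S=254.8213 payoff=0.0000 vs cont=2.5236 → 2.5236 [wait]  ⇒ S*(3)=-
t_2: node(2,0) S=104.5501 payoff=32.8499 vs cont=39.8305 → 39.8305 [wait]  node(2,1) S=149.3100 payoff=0.0000 vs cont=19.4559 → 19.4559 [wait]  node(2,2) S=213.2325 payoff=0.0000 vs cont=6.7791 → 6.7791 [wait]  ⇒ S*(2)=-
t_1: node(1,0) S=124.9415 payoff=12.4585 vs cont=29.9984 → 29.9984 [wait]  node(1,1) S=178.4314 payoff=0.0000 vs cont=13.3966 → 13.3966 [wait]  ⇒ S*(1)=-
t_0: node(0,0) S=149.3100 payoff=0.0000 vs cont=22.0137 → 22.0137 [wait]  ⇒ S*(0)=-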